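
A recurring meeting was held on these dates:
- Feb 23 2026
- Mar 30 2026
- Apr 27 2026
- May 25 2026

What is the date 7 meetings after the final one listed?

Dec 28 2026

Every date is a Monday; gaps 35, 28, 28 days.
Each is the last Monday of its month (at least one falls on the 29th or later, ruling out '4th Monday').
June 2026 ends with Monday Jun 29 2026.
Last Monday of July 2026: Jul 27 2026.
Last Monday of August 2026: Aug 31 2026.
September 2026 ends with Monday Sep 28 2026.
Last Monday of October 2026: Oct 26 2026.
Last Monday of November 2026: Nov 30 2026.
Last Monday of December 2026: Dec 28 2026.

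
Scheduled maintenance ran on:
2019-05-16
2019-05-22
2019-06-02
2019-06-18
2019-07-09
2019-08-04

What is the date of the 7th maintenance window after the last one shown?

Gaps: 6, 11, 16, 21, 26 days — each gap is 5 larger than the previous one.
Next gap: 31 days. 2019-08-04 + 31 days = 2019-09-04.
Next gap: 36 days. 2019-09-04 + 36 days = 2019-10-10.
Next gap: 41 days. 2019-10-10 + 41 days = 2019-11-20.
Next gap: 46 days. 2019-11-20 + 46 days = 2020-01-05.
Next gap: 51 days. 2020-01-05 + 51 days = 2020-02-25.
Next gap: 56 days. 2020-02-25 + 56 days = 2020-04-21.
Next gap: 61 days. 2020-04-21 + 61 days = 2020-06-21.

2020-06-21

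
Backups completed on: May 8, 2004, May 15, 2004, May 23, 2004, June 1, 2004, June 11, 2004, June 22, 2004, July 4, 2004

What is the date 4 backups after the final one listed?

August 31, 2004

Intervals are 7, 8, 9, 10, 11, 12 days — an arithmetic progression with common difference 1.
Next gap: 13 days. July 4, 2004 + 13 days = July 17, 2004.
Next gap: 14 days. July 17, 2004 + 14 days = July 31, 2004.
Next gap: 15 days. July 31, 2004 + 15 days = August 15, 2004.
Next gap: 16 days. August 15, 2004 + 16 days = August 31, 2004.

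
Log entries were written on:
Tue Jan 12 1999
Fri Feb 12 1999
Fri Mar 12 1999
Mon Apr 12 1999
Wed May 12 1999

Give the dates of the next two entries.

The day-of-month is always 12 (31, 28, 31, 30 days between events).
So this recurs on the 12th of each month.
Next: June 1999 → Sat Jun 12 1999.
Next: July 1999 → Mon Jul 12 1999.

Sat Jun 12 1999, Mon Jul 12 1999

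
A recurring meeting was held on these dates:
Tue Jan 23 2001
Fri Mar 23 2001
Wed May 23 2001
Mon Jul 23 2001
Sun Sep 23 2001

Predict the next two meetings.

Fri Nov 23 2001, Wed Jan 23 2002

Gaps: 59, 61, 61, 62 days — not constant. Every event is on the 23rd of the month.
Pattern: the 23rd of every 2 months.
Next: November 2001 → Fri Nov 23 2001.
Next: January 2002 → Wed Jan 23 2002.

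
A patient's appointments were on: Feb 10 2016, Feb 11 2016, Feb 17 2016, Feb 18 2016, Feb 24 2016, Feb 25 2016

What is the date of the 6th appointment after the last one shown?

Every event lands on a Wednesday or Thursday (gaps cycle 1, 6, 1, 6, 1).
So the schedule is: every Wednesday and Thursday.
Next Wednesday: Mar 2 2016.
The following Thursday is Mar 3 2016.
Next Wednesday: Mar 9 2016.
The following Thursday is Mar 10 2016.
The following Wednesday is Mar 16 2016.
The following Thursday is Mar 17 2016.

Mar 17 2016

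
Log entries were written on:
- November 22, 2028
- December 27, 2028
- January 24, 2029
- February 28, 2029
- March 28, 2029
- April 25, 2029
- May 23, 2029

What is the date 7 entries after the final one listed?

December 26, 2029

All dates are Wednesdays, 35, 28, 35, 28, 28, 28 days apart.
Specifically, the 4th Wednesday of each month.
June 2029 — 4th Wednesday is June 27, 2029.
July 2029 — 4th Wednesday is July 25, 2029.
4th Wednesday of August 2029: August 22, 2029.
4th Wednesday of September 2029: September 26, 2029.
4th Wednesday of October 2029: October 24, 2029.
4th Wednesday of November 2029: November 28, 2029.
4th Wednesday of December 2029: December 26, 2029.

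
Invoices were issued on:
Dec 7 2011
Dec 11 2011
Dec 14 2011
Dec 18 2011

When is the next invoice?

Every event lands on a Wednesday or Sunday (gaps cycle 4, 3, 4).
So the schedule is: every Wednesday and Sunday.
Next Wednesday: Dec 21 2011.

Dec 21 2011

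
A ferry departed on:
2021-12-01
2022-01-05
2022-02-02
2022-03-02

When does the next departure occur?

2022-04-06

These are Wednesdays at 28- or 35-day spacing (35, 28, 28).
The pattern: 1st Wednesday of the month.
April 2022 — 1st Wednesday is 2022-04-06.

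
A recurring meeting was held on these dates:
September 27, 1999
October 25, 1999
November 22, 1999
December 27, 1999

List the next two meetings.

These are Mondays at 28- or 35-day spacing (28, 28, 35).
The pattern: 4th Monday of the month.
January 2000 — 4th Monday is January 24, 2000.
4th Monday of February 2000: February 28, 2000.

January 24, 2000; February 28, 2000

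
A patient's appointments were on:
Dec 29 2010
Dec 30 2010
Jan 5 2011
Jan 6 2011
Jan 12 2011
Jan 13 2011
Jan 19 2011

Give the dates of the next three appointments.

Gaps: 1, 6, 1, 6, 1, 6 days — not constant, but cyclic with period 2.
The events fall on every Wednesday and Thursday.
The following Thursday is Jan 20 2011.
The following Wednesday is Jan 26 2011.
The following Thursday is Jan 27 2011.

Jan 20 2011, Jan 26 2011, Jan 27 2011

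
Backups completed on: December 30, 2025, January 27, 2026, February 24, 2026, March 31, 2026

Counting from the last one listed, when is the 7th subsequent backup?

October 27, 2026

All Tuesdays; the gaps (28, 28, 35) vary with month length.
This is the last Tuesday of each month.
Last Tuesday of April 2026: April 28, 2026.
May 2026 ends with Tuesday May 26, 2026.
Last Tuesday of June 2026: June 30, 2026.
July 2026 ends with Tuesday July 28, 2026.
Last Tuesday of August 2026: August 25, 2026.
Last Tuesday of September 2026: September 29, 2026.
October 2026 ends with Tuesday October 27, 2026.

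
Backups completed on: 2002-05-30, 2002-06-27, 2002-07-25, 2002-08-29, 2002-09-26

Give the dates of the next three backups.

2002-10-31, 2002-11-28, 2002-12-26

These are Thursdays with 28, 28, 35, 28-day gaps.
Each is the final Thursday of its month — 2002-05-30 is past the 28th, so '4th Thursday' doesn't fit.
Last Thursday of October 2002: 2002-10-31.
November 2002 ends with Thursday 2002-11-28.
Last Thursday of December 2002: 2002-12-26.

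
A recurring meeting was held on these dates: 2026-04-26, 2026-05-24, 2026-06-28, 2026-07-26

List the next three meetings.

2026-08-23, 2026-09-27, 2026-10-25

These are Sundays at 28- or 35-day spacing (28, 35, 28).
The pattern: 4th Sunday of the month.
4th Sunday of August 2026: 2026-08-23.
September 2026 — 4th Sunday is 2026-09-27.
October 2026 — 4th Sunday is 2026-10-25.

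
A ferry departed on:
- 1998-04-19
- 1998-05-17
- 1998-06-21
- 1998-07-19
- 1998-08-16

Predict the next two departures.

All dates are Sundays, 28, 35, 28, 28 days apart.
Specifically, the 3rd Sunday of each month.
3rd Sunday of September 1998: 1998-09-20.
October 1998 — 3rd Sunday is 1998-10-18.

1998-09-20, 1998-10-18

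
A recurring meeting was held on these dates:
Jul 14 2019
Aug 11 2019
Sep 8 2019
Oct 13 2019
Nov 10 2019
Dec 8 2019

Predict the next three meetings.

Gaps: 28, 28, 35, 28, 28 days — a mix of 28 and 35. Every date is a Sunday.
Each is the 2nd Sunday of its month.
2nd Sunday of January 2020: Jan 12 2020.
2nd Sunday of February 2020: Feb 9 2020.
2nd Sunday of March 2020: Mar 8 2020.

Jan 12 2020, Feb 9 2020, Mar 8 2020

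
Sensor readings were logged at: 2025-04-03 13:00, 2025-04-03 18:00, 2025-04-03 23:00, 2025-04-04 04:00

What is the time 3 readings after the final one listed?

2025-04-04 19:00

Gaps: 5, 5, 5 hours — each event is 5 hours after the previous one.
2025-04-04 04:00 + 5 h = 2025-04-04 09:00.
2025-04-04 09:00 + 5 h = 2025-04-04 14:00.
2025-04-04 14:00 + 5 h = 2025-04-04 19:00.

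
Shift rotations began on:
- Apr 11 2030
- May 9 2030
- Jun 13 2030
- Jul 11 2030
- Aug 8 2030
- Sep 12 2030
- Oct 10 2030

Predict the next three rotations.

Gaps: 28, 35, 28, 28, 35, 28 days — a mix of 28 and 35. Every date is a Thursday.
Each is the 2nd Thursday of its month.
November 2030 — 2nd Thursday is Nov 14 2030.
December 2030 — 2nd Thursday is Dec 12 2030.
2nd Thursday of January 2031: Jan 9 2031.

Nov 14 2030, Dec 12 2030, Jan 9 2031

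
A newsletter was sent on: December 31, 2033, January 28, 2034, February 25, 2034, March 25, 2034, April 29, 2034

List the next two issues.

May 27, 2034; June 24, 2034

These are Saturdays with 28, 28, 28, 35-day gaps.
Each is the final Saturday of its month — December 31, 2033 is past the 28th, so '4th Saturday' doesn't fit.
May 2034 ends with Saturday May 27, 2034.
Last Saturday of June 2034: June 24, 2034.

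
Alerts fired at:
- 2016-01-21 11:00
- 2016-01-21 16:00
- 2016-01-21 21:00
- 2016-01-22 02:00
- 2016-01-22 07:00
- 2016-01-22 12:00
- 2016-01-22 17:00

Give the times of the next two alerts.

The interval is a steady 5 hours (5, 5, 5, 5, 5, 5).
2016-01-22 17:00 + 5 h = 2016-01-22 22:00.
2016-01-22 22:00 + 5 h = 2016-01-23 03:00.

2016-01-22 22:00, 2016-01-23 03:00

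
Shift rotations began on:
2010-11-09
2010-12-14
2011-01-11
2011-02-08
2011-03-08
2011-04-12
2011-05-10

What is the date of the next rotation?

2011-06-14

These are Tuesdays at 28- or 35-day spacing (35, 28, 28, 28, 35, 28).
The pattern: 2nd Tuesday of the month.
June 2011 — 2nd Tuesday is 2011-06-14.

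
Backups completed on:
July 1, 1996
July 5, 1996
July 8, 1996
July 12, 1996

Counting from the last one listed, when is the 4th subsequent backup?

July 26, 1996

Every event lands on a Monday or Friday (gaps cycle 4, 3, 4).
So the schedule is: every Monday and Friday.
The following Monday is July 15, 1996.
The following Friday is July 19, 1996.
Next Monday: July 22, 1996.
Next Friday: July 26, 1996.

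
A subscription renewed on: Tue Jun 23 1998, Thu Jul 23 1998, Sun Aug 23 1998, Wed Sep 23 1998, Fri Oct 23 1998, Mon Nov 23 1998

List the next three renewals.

Wed Dec 23 1998, Sat Jan 23 1999, Tue Feb 23 1999

Gaps: 30, 31, 31, 30, 31 days — not constant. Every event is on the 23rd of the month.
Pattern: the 23rd of each month.
Next: December 1998 → Wed Dec 23 1998.
Next: January 1999 → Sat Jan 23 1999.
February 1999: Tue Feb 23 1999.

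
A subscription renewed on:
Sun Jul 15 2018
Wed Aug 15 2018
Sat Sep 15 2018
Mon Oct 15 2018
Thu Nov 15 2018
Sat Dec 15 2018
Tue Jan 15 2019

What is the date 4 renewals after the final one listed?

The day-of-month is always 15 (31, 31, 30, 31, 30, 31 days between events).
So this recurs on the 15th of each month.
February 2019: Fri Feb 15 2019.
Next: March 2019 → Fri Mar 15 2019.
April 2019: Mon Apr 15 2019.
Next: May 2019 → Wed May 15 2019.

Wed May 15 2019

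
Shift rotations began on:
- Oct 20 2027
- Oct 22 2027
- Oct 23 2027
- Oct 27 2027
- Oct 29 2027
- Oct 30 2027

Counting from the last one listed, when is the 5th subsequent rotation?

Nov 12 2027

Gaps: 2, 1, 4, 2, 1 days — not constant, but cyclic with period 3.
The events fall on every Wednesday, Friday and Saturday.
The following Wednesday is Nov 3 2027.
Next Friday: Nov 5 2027.
Next Saturday: Nov 6 2027.
The following Wednesday is Nov 10 2027.
Next Friday: Nov 12 2027.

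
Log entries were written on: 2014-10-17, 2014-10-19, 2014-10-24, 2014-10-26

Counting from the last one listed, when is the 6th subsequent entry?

Gaps: 2, 5, 2 days — not constant, but cyclic with period 2.
The events fall on every Friday and Sunday.
Next Friday: 2014-10-31.
The following Sunday is 2014-11-02.
The following Friday is 2014-11-07.
The following Sunday is 2014-11-09.
Next Friday: 2014-11-14.
Next Sunday: 2014-11-16.

2014-11-16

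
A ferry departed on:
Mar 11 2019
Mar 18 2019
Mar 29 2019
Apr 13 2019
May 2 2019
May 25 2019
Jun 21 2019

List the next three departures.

Jul 22 2019, Aug 26 2019, Oct 4 2019

The spacing grows by 4 each time: 7, 11, 15, 19, 23, 27 days.
Next gap: 31 days. Jun 21 2019 + 31 days = Jul 22 2019.
Next gap: 35 days. Jul 22 2019 + 35 days = Aug 26 2019.
Next gap: 39 days. Aug 26 2019 + 39 days = Oct 4 2019.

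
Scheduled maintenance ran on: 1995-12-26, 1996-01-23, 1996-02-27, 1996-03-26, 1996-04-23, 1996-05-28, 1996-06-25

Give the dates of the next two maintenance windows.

These are Tuesdays at 28- or 35-day spacing (28, 35, 28, 28, 35, 28).
The pattern: 4th Tuesday of the month.
July 1996 — 4th Tuesday is 1996-07-23.
August 1996 — 4th Tuesday is 1996-08-27.

1996-07-23, 1996-08-27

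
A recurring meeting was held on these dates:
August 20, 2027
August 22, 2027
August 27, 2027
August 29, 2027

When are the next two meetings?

Every event lands on a Friday or Sunday (gaps cycle 2, 5, 2).
So the schedule is: every Friday and Sunday.
Next Friday: September 3, 2027.
The following Sunday is September 5, 2027.

September 3, 2027; September 5, 2027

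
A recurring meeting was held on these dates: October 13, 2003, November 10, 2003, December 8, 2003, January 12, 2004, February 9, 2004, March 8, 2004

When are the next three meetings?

April 12, 2004; May 10, 2004; June 14, 2004

Gaps: 28, 28, 35, 28, 28 days — a mix of 28 and 35. Every date is a Monday.
Each is the 2nd Monday of its month.
2nd Monday of April 2004: April 12, 2004.
May 2004 — 2nd Monday is May 10, 2004.
2nd Monday of June 2004: June 14, 2004.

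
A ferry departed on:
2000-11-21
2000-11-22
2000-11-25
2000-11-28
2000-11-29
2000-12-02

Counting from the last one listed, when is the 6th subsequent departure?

The gap pattern 1, 3, 3, 1, 3 repeats every 3 events.
These are the Tuesdays, Wednesdays and Saturdays of each week.
The following Tuesday is 2000-12-05.
The following Wednesday is 2000-12-06.
The following Saturday is 2000-12-09.
The following Tuesday is 2000-12-12.
Next Wednesday: 2000-12-13.
Next Saturday: 2000-12-16.

2000-12-16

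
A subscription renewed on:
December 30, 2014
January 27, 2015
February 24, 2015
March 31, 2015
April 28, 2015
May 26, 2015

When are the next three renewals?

June 30, 2015; July 28, 2015; August 25, 2015

Every date is a Tuesday; gaps 28, 28, 35, 28, 28 days.
Each is the last Tuesday of its month (at least one falls on the 29th or later, ruling out '4th Tuesday').
June 2015 ends with Tuesday June 30, 2015.
July 2015 ends with Tuesday July 28, 2015.
Last Tuesday of August 2015: August 25, 2015.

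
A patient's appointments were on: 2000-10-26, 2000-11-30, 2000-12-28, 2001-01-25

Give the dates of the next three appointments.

Every date is a Thursday; gaps 35, 28, 28 days.
Each is the last Thursday of its month (at least one falls on the 29th or later, ruling out '4th Thursday').
February 2001 ends with Thursday 2001-02-22.
Last Thursday of March 2001: 2001-03-29.
Last Thursday of April 2001: 2001-04-26.

2001-02-22, 2001-03-29, 2001-04-26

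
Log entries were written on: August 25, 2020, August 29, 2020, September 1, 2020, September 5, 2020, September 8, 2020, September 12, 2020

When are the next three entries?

The gap pattern 4, 3, 4, 3, 4 repeats every 2 events.
These are the Tuesdays and Saturdays of each week.
The following Tuesday is September 15, 2020.
The following Saturday is September 19, 2020.
Next Tuesday: September 22, 2020.

September 15, 2020; September 19, 2020; September 22, 2020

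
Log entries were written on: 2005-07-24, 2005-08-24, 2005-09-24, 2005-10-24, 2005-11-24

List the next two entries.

The day-of-month is always 24 (31, 31, 30, 31 days between events).
So this recurs on the 24th of each month.
December 2005: 2005-12-24.
Next: January 2006 → 2006-01-24.

2005-12-24, 2006-01-24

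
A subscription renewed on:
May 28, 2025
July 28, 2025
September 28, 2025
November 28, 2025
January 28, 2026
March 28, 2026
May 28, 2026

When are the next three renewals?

July 28, 2026; September 28, 2026; November 28, 2026

Gaps: 61, 62, 61, 61, 59, 61 days — not constant. Every event is on the 28th of the month.
Pattern: the 28th of every 2 months.
July 2026: July 28, 2026.
Next: September 2026 → September 28, 2026.
November 2026: November 28, 2026.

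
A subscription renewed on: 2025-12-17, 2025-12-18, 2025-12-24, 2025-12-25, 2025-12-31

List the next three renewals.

2026-01-01, 2026-01-07, 2026-01-08

Every event lands on a Wednesday or Thursday (gaps cycle 1, 6, 1, 6).
So the schedule is: every Wednesday and Thursday.
The following Thursday is 2026-01-01.
The following Wednesday is 2026-01-07.
The following Thursday is 2026-01-08.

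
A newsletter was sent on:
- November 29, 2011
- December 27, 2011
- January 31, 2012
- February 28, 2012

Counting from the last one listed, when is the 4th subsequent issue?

These are Tuesdays with 28, 35, 28-day gaps.
Each is the final Tuesday of its month — November 29, 2011 is past the 28th, so '4th Tuesday' doesn't fit.
Last Tuesday of March 2012: March 27, 2012.
Last Tuesday of April 2012: April 24, 2012.
Last Tuesday of May 2012: May 29, 2012.
Last Tuesday of June 2012: June 26, 2012.

June 26, 2012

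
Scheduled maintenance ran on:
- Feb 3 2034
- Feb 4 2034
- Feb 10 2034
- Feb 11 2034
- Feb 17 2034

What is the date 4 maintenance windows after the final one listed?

Gaps: 1, 6, 1, 6 days — not constant, but cyclic with period 2.
The events fall on every Friday and Saturday.
The following Saturday is Feb 18 2034.
Next Friday: Feb 24 2034.
Next Saturday: Feb 25 2034.
The following Friday is Mar 3 2034.

Mar 3 2034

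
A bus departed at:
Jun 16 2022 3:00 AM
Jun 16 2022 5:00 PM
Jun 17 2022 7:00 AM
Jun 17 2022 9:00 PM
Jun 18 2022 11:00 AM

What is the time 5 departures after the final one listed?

Jun 21 2022 9:00 AM

Gaps: 14, 14, 14, 14 hours — each event is 14 hours after the previous one.
Jun 18 2022 11:00 AM + 14 h = Jun 19 2022 1:00 AM.
Jun 19 2022 1:00 AM + 14 h = Jun 19 2022 3:00 PM.
Jun 19 2022 3:00 PM + 14 h = Jun 20 2022 5:00 AM.
Jun 20 2022 5:00 AM + 14 h = Jun 20 2022 7:00 PM.
Jun 20 2022 7:00 PM + 14 h = Jun 21 2022 9:00 AM.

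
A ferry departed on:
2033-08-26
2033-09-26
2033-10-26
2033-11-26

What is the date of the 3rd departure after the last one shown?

The day-of-month is always 26 (31, 30, 31 days between events).
So this recurs on the 26th of each month.
Next: December 2033 → 2033-12-26.
January 2034: 2034-01-26.
February 2034: 2034-02-26.

2034-02-26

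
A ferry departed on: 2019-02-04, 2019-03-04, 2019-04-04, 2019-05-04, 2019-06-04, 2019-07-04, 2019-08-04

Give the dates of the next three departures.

Gaps: 28, 31, 30, 31, 30, 31 days — not constant. Every event is on the 4th of the month.
Pattern: the 4th of each month.
Next: September 2019 → 2019-09-04.
Next: October 2019 → 2019-10-04.
November 2019: 2019-11-04.

2019-09-04, 2019-10-04, 2019-11-04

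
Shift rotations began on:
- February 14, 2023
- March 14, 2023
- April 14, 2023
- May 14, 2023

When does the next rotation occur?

Gaps: 28, 31, 30 days — not constant. Every event is on the 14th of the month.
Pattern: the 14th of each month.
June 2023: June 14, 2023.

June 14, 2023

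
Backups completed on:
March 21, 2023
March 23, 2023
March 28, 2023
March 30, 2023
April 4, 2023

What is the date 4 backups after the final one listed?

April 18, 2023

Every event lands on a Tuesday or Thursday (gaps cycle 2, 5, 2, 5).
So the schedule is: every Tuesday and Thursday.
The following Thursday is April 6, 2023.
Next Tuesday: April 11, 2023.
The following Thursday is April 13, 2023.
Next Tuesday: April 18, 2023.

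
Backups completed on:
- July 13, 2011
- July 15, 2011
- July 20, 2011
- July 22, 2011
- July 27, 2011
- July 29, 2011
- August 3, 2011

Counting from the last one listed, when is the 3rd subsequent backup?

Gaps: 2, 5, 2, 5, 2, 5 days — not constant, but cyclic with period 2.
The events fall on every Wednesday and Friday.
Next Friday: August 5, 2011.
Next Wednesday: August 10, 2011.
The following Friday is August 12, 2011.

August 12, 2011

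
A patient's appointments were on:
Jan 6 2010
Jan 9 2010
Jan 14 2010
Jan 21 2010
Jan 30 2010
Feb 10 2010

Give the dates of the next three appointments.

The spacing grows by 2 each time: 3, 5, 7, 9, 11 days.
Next gap: 13 days. Feb 10 2010 + 13 days = Feb 23 2010.
Next gap: 15 days. Feb 23 2010 + 15 days = Mar 10 2010.
Next gap: 17 days. Mar 10 2010 + 17 days = Mar 27 2010.

Feb 23 2010, Mar 10 2010, Mar 27 2010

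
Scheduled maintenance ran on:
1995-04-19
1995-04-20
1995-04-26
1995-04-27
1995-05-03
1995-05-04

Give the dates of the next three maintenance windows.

Gaps: 1, 6, 1, 6, 1 days — not constant, but cyclic with period 2.
The events fall on every Wednesday and Thursday.
Next Wednesday: 1995-05-10.
The following Thursday is 1995-05-11.
The following Wednesday is 1995-05-17.

1995-05-10, 1995-05-11, 1995-05-17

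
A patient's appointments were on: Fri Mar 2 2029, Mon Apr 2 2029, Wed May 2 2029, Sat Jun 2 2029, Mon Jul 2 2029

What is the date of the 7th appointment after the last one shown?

Each date is the 2nd; the gaps (31, 30, 31, 30) track the month lengths.
The rule is the 2nd of each month.
Next: August 2029 → Thu Aug 2 2029.
Next: September 2029 → Sun Sep 2 2029.
Next: October 2029 → Tue Oct 2 2029.
November 2029: Fri Nov 2 2029.
December 2029: Sun Dec 2 2029.
January 2030: Wed Jan 2 2030.
February 2030: Sat Feb 2 2030.

Sat Feb 2 2030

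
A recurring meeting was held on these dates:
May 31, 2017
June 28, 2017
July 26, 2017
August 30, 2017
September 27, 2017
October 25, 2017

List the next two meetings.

November 29, 2017; December 27, 2017

Every date is a Wednesday; gaps 28, 28, 35, 28, 28 days.
Each is the last Wednesday of its month (at least one falls on the 29th or later, ruling out '4th Wednesday').
November 2017 ends with Wednesday November 29, 2017.
Last Wednesday of December 2017: December 27, 2017.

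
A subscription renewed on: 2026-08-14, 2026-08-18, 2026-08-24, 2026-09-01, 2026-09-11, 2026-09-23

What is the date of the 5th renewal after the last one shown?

Intervals are 4, 6, 8, 10, 12 days — an arithmetic progression with common difference 2.
Next gap: 14 days. 2026-09-23 + 14 days = 2026-10-07.
Next gap: 16 days. 2026-10-07 + 16 days = 2026-10-23.
Next gap: 18 days. 2026-10-23 + 18 days = 2026-11-10.
Next gap: 20 days. 2026-11-10 + 20 days = 2026-11-30.
Next gap: 22 days. 2026-11-30 + 22 days = 2026-12-22.

2026-12-22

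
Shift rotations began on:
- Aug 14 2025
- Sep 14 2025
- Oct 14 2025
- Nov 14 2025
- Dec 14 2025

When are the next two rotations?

The day-of-month is always 14 (31, 30, 31, 30 days between events).
So this recurs on the 14th of each month.
January 2026: Jan 14 2026.
February 2026: Feb 14 2026.

Jan 14 2026, Feb 14 2026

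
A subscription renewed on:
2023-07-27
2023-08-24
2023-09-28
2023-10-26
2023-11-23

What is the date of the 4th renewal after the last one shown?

2024-03-28

All dates are Thursdays, 28, 35, 28, 28 days apart.
Specifically, the 4th Thursday of each month.
4th Thursday of December 2023: 2023-12-28.
January 2024 — 4th Thursday is 2024-01-25.
4th Thursday of February 2024: 2024-02-22.
4th Thursday of March 2024: 2024-03-28.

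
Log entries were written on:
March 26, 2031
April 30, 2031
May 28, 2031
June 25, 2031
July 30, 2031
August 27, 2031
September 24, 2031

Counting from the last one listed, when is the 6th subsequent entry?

Every date is a Wednesday; gaps 35, 28, 28, 35, 28, 28 days.
Each is the last Wednesday of its month (at least one falls on the 29th or later, ruling out '4th Wednesday').
October 2031 ends with Wednesday October 29, 2031.
Last Wednesday of November 2031: November 26, 2031.
December 2031 ends with Wednesday December 31, 2031.
January 2032 ends with Wednesday January 28, 2032.
Last Wednesday of February 2032: February 25, 2032.
Last Wednesday of March 2032: March 31, 2032.

March 31, 2032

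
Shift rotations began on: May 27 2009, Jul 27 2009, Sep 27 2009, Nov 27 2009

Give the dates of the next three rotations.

Jan 27 2010, Mar 27 2010, May 27 2010

Each date is the 27th; the gaps (61, 62, 61) track the month lengths.
The rule is the 27th of every 2 months.
Next: January 2010 → Jan 27 2010.
Next: March 2010 → Mar 27 2010.
Next: May 2010 → May 27 2010.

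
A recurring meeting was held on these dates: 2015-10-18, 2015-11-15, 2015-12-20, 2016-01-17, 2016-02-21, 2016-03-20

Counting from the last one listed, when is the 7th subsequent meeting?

Gaps: 28, 35, 28, 35, 28 days — a mix of 28 and 35. Every date is a Sunday.
Each is the 3rd Sunday of its month.
April 2016 — 3rd Sunday is 2016-04-17.
May 2016 — 3rd Sunday is 2016-05-15.
3rd Sunday of June 2016: 2016-06-19.
July 2016 — 3rd Sunday is 2016-07-17.
3rd Sunday of August 2016: 2016-08-21.
3rd Sunday of September 2016: 2016-09-18.
3rd Sunday of October 2016: 2016-10-16.

2016-10-16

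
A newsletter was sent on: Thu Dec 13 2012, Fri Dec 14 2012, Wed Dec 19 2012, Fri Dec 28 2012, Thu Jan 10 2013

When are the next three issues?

Intervals are 1, 5, 9, 13 days — an arithmetic progression with common difference 4.
Next gap: 17 days. Thu Jan 10 2013 + 17 days = Sun Jan 27 2013.
Next gap: 21 days. Sun Jan 27 2013 + 21 days = Sun Feb 17 2013.
Next gap: 25 days. Sun Feb 17 2013 + 25 days = Thu Mar 14 2013.

Sun Jan 27 2013, Sun Feb 17 2013, Thu Mar 14 2013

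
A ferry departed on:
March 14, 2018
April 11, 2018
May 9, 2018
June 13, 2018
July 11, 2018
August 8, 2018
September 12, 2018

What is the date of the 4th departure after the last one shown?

These are Wednesdays at 28- or 35-day spacing (28, 28, 35, 28, 28, 35).
The pattern: 2nd Wednesday of the month.
October 2018 — 2nd Wednesday is October 10, 2018.
November 2018 — 2nd Wednesday is November 14, 2018.
December 2018 — 2nd Wednesday is December 12, 2018.
January 2019 — 2nd Wednesday is January 9, 2019.

January 9, 2019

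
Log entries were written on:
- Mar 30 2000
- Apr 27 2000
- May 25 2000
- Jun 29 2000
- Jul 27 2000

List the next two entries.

Aug 31 2000, Sep 28 2000

Every date is a Thursday; gaps 28, 28, 35, 28 days.
Each is the last Thursday of its month (at least one falls on the 29th or later, ruling out '4th Thursday').
August 2000 ends with Thursday Aug 31 2000.
September 2000 ends with Thursday Sep 28 2000.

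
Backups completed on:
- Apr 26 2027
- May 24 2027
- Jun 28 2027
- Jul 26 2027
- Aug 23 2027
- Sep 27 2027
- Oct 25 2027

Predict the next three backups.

All dates are Mondays, 28, 35, 28, 28, 35, 28 days apart.
Specifically, the 4th Monday of each month.
November 2027 — 4th Monday is Nov 22 2027.
4th Monday of December 2027: Dec 27 2027.
4th Monday of January 2028: Jan 24 2028.

Nov 22 2027, Dec 27 2027, Jan 24 2028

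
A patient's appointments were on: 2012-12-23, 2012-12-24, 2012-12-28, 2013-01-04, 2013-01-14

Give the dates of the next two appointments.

The spacing grows by 3 each time: 1, 4, 7, 10 days.
Next gap: 13 days. 2013-01-14 + 13 days = 2013-01-27.
Next gap: 16 days. 2013-01-27 + 16 days = 2013-02-12.

2013-01-27, 2013-02-12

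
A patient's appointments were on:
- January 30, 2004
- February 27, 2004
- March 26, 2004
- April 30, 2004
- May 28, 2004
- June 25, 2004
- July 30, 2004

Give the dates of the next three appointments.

All Fridays; the gaps (28, 28, 35, 28, 28, 35) vary with month length.
This is the last Friday of each month.
Last Friday of August 2004: August 27, 2004.
September 2004 ends with Friday September 24, 2004.
October 2004 ends with Friday October 29, 2004.

August 27, 2004; September 24, 2004; October 29, 2004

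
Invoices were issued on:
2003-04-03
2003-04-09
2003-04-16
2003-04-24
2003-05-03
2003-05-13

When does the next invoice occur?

Intervals are 6, 7, 8, 9, 10 days — an arithmetic progression with common difference 1.
Next gap: 11 days. 2003-05-13 + 11 days = 2003-05-24.

2003-05-24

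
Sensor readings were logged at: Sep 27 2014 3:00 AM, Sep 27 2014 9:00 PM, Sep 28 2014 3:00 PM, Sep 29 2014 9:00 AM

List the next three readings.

The interval is a steady 18 hours (18, 18, 18).
Sep 29 2014 9:00 AM + 18 h = Sep 30 2014 3:00 AM.
Sep 30 2014 3:00 AM + 18 h = Sep 30 2014 9:00 PM.
Sep 30 2014 9:00 PM + 18 h = Oct 1 2014 3:00 PM.

Sep 30 2014 3:00 AM, Sep 30 2014 9:00 PM, Oct 1 2014 3:00 PM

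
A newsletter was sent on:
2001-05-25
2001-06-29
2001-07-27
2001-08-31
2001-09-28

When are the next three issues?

Every date is a Friday; gaps 35, 28, 35, 28 days.
Each is the last Friday of its month (at least one falls on the 29th or later, ruling out '4th Friday').
October 2001 ends with Friday 2001-10-26.
Last Friday of November 2001: 2001-11-30.
Last Friday of December 2001: 2001-12-28.

2001-10-26, 2001-11-30, 2001-12-28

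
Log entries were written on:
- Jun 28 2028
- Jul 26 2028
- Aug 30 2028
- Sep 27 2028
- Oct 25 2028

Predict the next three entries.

Nov 29 2028, Dec 27 2028, Jan 31 2029

Every date is a Wednesday; gaps 28, 35, 28, 28 days.
Each is the last Wednesday of its month (at least one falls on the 29th or later, ruling out '4th Wednesday').
November 2028 ends with Wednesday Nov 29 2028.
December 2028 ends with Wednesday Dec 27 2028.
Last Wednesday of January 2029: Jan 31 2029.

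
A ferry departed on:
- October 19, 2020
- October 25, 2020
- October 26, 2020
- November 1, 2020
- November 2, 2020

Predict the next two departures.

November 8, 2020; November 9, 2020

Every event lands on a Monday or Sunday (gaps cycle 6, 1, 6, 1).
So the schedule is: every Monday and Sunday.
Next Sunday: November 8, 2020.
The following Monday is November 9, 2020.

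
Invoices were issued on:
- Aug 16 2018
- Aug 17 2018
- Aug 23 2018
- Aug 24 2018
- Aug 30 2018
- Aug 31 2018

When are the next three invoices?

The gap pattern 1, 6, 1, 6, 1 repeats every 2 events.
These are the Thursdays and Fridays of each week.
The following Thursday is Sep 6 2018.
Next Friday: Sep 7 2018.
Next Thursday: Sep 13 2018.

Sep 6 2018, Sep 7 2018, Sep 13 2018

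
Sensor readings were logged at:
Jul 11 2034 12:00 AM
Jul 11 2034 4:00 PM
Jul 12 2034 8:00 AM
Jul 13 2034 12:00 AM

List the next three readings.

Spacing: 16, 16, 16 h — constant 16 h.
Jul 13 2034 12:00 AM + 16 h = Jul 13 2034 4:00 PM.
Jul 13 2034 4:00 PM + 16 h = Jul 14 2034 8:00 AM.
Jul 14 2034 8:00 AM + 16 h = Jul 15 2034 12:00 AM.

Jul 13 2034 4:00 PM, Jul 14 2034 8:00 AM, Jul 15 2034 12:00 AM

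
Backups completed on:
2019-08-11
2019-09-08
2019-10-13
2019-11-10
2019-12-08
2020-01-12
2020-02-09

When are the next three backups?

Gaps: 28, 35, 28, 28, 35, 28 days — a mix of 28 and 35. Every date is a Sunday.
Each is the 2nd Sunday of its month.
2nd Sunday of March 2020: 2020-03-08.
April 2020 — 2nd Sunday is 2020-04-12.
2nd Sunday of May 2020: 2020-05-10.

2020-03-08, 2020-04-12, 2020-05-10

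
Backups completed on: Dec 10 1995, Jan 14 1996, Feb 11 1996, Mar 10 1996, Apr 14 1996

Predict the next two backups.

Gaps: 35, 28, 28, 35 days — a mix of 28 and 35. Every date is a Sunday.
Each is the 2nd Sunday of its month.
2nd Sunday of May 1996: May 12 1996.
June 1996 — 2nd Sunday is Jun 9 1996.

May 12 1996, Jun 9 1996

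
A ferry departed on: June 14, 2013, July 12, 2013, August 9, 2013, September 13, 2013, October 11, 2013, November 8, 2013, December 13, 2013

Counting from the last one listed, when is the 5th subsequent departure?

These are Fridays at 28- or 35-day spacing (28, 28, 35, 28, 28, 35).
The pattern: 2nd Friday of the month.
2nd Friday of January 2014: January 10, 2014.
2nd Friday of February 2014: February 14, 2014.
March 2014 — 2nd Friday is March 14, 2014.
April 2014 — 2nd Friday is April 11, 2014.
2nd Friday of May 2014: May 9, 2014.

May 9, 2014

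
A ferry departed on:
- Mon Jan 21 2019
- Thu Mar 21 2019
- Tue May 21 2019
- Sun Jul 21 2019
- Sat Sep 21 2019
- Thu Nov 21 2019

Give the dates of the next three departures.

The day-of-month is always 21 (59, 61, 61, 62, 61 days between events).
So this recurs on the 21st of every 2 months.
January 2020: Tue Jan 21 2020.
March 2020: Sat Mar 21 2020.
Next: May 2020 → Thu May 21 2020.

Tue Jan 21 2020, Sat Mar 21 2020, Thu May 21 2020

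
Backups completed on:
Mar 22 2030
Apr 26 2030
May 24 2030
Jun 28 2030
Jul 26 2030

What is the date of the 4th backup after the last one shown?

Nov 22 2030

All dates are Fridays, 35, 28, 35, 28 days apart.
Specifically, the 4th Friday of each month.
August 2030 — 4th Friday is Aug 23 2030.
September 2030 — 4th Friday is Sep 27 2030.
4th Friday of October 2030: Oct 25 2030.
November 2030 — 4th Friday is Nov 22 2030.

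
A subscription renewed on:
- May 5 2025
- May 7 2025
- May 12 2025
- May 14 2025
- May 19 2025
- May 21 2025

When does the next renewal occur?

Gaps: 2, 5, 2, 5, 2 days — not constant, but cyclic with period 2.
The events fall on every Monday and Wednesday.
The following Monday is May 26 2025.

May 26 2025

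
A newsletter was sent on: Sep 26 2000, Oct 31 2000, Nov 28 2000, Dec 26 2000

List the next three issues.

All Tuesdays; the gaps (35, 28, 28) vary with month length.
This is the last Tuesday of each month.
Last Tuesday of January 2001: Jan 30 2001.
February 2001 ends with Tuesday Feb 27 2001.
Last Tuesday of March 2001: Mar 27 2001.

Jan 30 2001, Feb 27 2001, Mar 27 2001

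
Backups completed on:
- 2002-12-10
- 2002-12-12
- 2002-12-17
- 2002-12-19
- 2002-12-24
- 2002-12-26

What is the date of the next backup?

Gaps: 2, 5, 2, 5, 2 days — not constant, but cyclic with period 2.
The events fall on every Tuesday and Thursday.
Next Tuesday: 2002-12-31.

2002-12-31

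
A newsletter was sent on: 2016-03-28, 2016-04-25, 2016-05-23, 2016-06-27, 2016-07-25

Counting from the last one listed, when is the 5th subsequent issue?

All dates are Mondays, 28, 28, 35, 28 days apart.
Specifically, the 4th Monday of each month.
August 2016 — 4th Monday is 2016-08-22.
September 2016 — 4th Monday is 2016-09-26.
4th Monday of October 2016: 2016-10-24.
November 2016 — 4th Monday is 2016-11-28.
4th Monday of December 2016: 2016-12-26.

2016-12-26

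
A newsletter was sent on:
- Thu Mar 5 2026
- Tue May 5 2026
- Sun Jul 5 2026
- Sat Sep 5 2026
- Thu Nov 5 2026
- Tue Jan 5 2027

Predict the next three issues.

Each date is the 5th; the gaps (61, 61, 62, 61, 61) track the month lengths.
The rule is the 5th of every 2 months.
Next: March 2027 → Fri Mar 5 2027.
Next: May 2027 → Wed May 5 2027.
Next: July 2027 → Mon Jul 5 2027.

Fri Mar 5 2027, Wed May 5 2027, Mon Jul 5 2027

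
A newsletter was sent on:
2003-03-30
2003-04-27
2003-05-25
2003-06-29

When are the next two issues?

All Sundays; the gaps (28, 28, 35) vary with month length.
This is the last Sunday of each month.
Last Sunday of July 2003: 2003-07-27.
Last Sunday of August 2003: 2003-08-31.

2003-07-27, 2003-08-31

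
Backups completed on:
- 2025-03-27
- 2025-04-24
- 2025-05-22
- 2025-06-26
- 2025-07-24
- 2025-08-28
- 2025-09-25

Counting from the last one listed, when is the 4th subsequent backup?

2026-01-22

Gaps: 28, 28, 35, 28, 35, 28 days — a mix of 28 and 35. Every date is a Thursday.
Each is the 4th Thursday of its month.
4th Thursday of October 2025: 2025-10-23.
November 2025 — 4th Thursday is 2025-11-27.
4th Thursday of December 2025: 2025-12-25.
4th Thursday of January 2026: 2026-01-22.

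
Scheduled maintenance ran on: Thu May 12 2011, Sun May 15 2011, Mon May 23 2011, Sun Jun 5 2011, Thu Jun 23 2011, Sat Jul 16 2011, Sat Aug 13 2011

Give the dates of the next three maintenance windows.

The spacing grows by 5 each time: 3, 8, 13, 18, 23, 28 days.
Next gap: 33 days. Sat Aug 13 2011 + 33 days = Thu Sep 15 2011.
Next gap: 38 days. Thu Sep 15 2011 + 38 days = Sun Oct 23 2011.
Next gap: 43 days. Sun Oct 23 2011 + 43 days = Mon Dec 5 2011.

Thu Sep 15 2011, Sun Oct 23 2011, Mon Dec 5 2011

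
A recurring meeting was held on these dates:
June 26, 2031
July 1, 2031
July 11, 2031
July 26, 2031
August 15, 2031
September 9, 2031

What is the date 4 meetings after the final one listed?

February 6, 2032

Intervals are 5, 10, 15, 20, 25 days — an arithmetic progression with common difference 5.
Next gap: 30 days. September 9, 2031 + 30 days = October 9, 2031.
Next gap: 35 days. October 9, 2031 + 35 days = November 13, 2031.
Next gap: 40 days. November 13, 2031 + 40 days = December 23, 2031.
Next gap: 45 days. December 23, 2031 + 45 days = February 6, 2032.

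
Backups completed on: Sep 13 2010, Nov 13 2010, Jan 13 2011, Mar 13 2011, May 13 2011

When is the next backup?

Jul 13 2011

Each date is the 13th; the gaps (61, 61, 59, 61) track the month lengths.
The rule is the 13th of every 2 months.
July 2011: Jul 13 2011.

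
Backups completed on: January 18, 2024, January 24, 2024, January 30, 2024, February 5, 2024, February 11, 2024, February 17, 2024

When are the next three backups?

February 23, 2024; February 29, 2024; March 6, 2024

Every event comes 6 days after the last (6, 6, 6, 6, 6).
February 17, 2024 + 6 days = February 23, 2024.
February 23, 2024 + 6 days = February 29, 2024.
February 29, 2024 + 6 days = March 6, 2024.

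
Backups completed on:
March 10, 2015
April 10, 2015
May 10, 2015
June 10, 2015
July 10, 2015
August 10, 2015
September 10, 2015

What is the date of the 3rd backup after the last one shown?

December 10, 2015

Gaps: 31, 30, 31, 30, 31, 31 days — not constant. Every event is on the 10th of the month.
Pattern: the 10th of each month.
October 2015: October 10, 2015.
Next: November 2015 → November 10, 2015.
Next: December 2015 → December 10, 2015.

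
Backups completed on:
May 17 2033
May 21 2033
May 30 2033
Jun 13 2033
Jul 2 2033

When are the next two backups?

Jul 26 2033, Aug 24 2033

The spacing grows by 5 each time: 4, 9, 14, 19 days.
Next gap: 24 days. Jul 2 2033 + 24 days = Jul 26 2033.
Next gap: 29 days. Jul 26 2033 + 29 days = Aug 24 2033.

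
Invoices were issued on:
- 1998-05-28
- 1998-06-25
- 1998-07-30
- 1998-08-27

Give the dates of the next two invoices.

All Thursdays; the gaps (28, 35, 28) vary with month length.
This is the last Thursday of each month.
September 1998 ends with Thursday 1998-09-24.
Last Thursday of October 1998: 1998-10-29.

1998-09-24, 1998-10-29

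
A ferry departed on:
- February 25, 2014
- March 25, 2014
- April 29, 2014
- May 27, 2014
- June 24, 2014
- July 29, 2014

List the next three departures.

August 26, 2014; September 30, 2014; October 28, 2014

Every date is a Tuesday; gaps 28, 35, 28, 28, 35 days.
Each is the last Tuesday of its month (at least one falls on the 29th or later, ruling out '4th Tuesday').
August 2014 ends with Tuesday August 26, 2014.
September 2014 ends with Tuesday September 30, 2014.
Last Tuesday of October 2014: October 28, 2014.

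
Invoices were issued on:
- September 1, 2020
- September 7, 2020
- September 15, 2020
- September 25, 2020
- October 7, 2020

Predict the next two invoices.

Intervals are 6, 8, 10, 12 days — an arithmetic progression with common difference 2.
Next gap: 14 days. October 7, 2020 + 14 days = October 21, 2020.
Next gap: 16 days. October 21, 2020 + 16 days = November 6, 2020.

October 21, 2020; November 6, 2020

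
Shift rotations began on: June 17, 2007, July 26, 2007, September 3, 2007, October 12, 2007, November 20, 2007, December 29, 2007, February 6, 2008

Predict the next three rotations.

The spacing is 39, 39, 39, 39, 39, 39 days — always 39 days.
February 6, 2008 + 39 days = March 16, 2008.
March 16, 2008 + 39 days = April 24, 2008.
April 24, 2008 + 39 days = June 2, 2008.

March 16, 2008; April 24, 2008; June 2, 2008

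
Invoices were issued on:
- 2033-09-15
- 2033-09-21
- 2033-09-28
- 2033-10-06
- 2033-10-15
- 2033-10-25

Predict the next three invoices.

2033-11-05, 2033-11-17, 2033-11-30

The spacing grows by 1 each time: 6, 7, 8, 9, 10 days.
Next gap: 11 days. 2033-10-25 + 11 days = 2033-11-05.
Next gap: 12 days. 2033-11-05 + 12 days = 2033-11-17.
Next gap: 13 days. 2033-11-17 + 13 days = 2033-11-30.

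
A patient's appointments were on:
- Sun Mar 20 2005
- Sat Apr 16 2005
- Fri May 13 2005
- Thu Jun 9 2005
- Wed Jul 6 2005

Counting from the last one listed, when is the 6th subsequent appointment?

Gaps between consecutive events: 27, 27, 27, 27 days — a constant 27-day interval.
Wed Jul 6 2005 + 27 days = Tue Aug 2 2005.
Tue Aug 2 2005 + 27 days = Mon Aug 29 2005.
Mon Aug 29 2005 + 27 days = Sun Sep 25 2005.
Sun Sep 25 2005 + 27 days = Sat Oct 22 2005.
Sat Oct 22 2005 + 27 days = Fri Nov 18 2005.
Fri Nov 18 2005 + 27 days = Thu Dec 15 2005.

Thu Dec 15 2005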